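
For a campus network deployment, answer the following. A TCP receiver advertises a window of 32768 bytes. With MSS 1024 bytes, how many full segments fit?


Given: RWND = 32768 bytes, MSS = 1024 bytes
Full segments = floor(RWND / MSS)
Full segments = floor(32768 / 1024)
Full segments = floor(32.0) = 32

32


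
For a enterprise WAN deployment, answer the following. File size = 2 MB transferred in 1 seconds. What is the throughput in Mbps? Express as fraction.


Given: file = 2 MB, time = 1 s
File in Mb = 2 * 8 = 16 Mb
Throughput = 16 / 1 Mbps
Throughput = 16 Mbps

16


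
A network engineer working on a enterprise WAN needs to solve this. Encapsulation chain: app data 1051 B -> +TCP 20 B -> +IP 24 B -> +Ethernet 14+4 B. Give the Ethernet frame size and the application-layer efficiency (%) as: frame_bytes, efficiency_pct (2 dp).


TCP segment = 1051 + 20 = 1071 B
IP packet = 1071 + 24 = 1095 B
Ethernet frame = 1095 + 14 + 4 = 1113 B
Efficiency = app / frame = 1051 / 1113 = 0.944295 = 94.4295% -> 94.43% (2 dp)

1113, 94.43


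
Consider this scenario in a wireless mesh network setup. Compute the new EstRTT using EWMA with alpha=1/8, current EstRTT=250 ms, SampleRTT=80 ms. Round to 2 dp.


Given: EstRTT = 250 ms, SampleRTT = 80 ms, alpha = 1/8
New EstRTT = (1 - alpha) * EstRTT + alpha * SampleRTT
(7/8) * 250 = 218.75
(1/8) * 80 = 10
New EstRTT = 218.75 + 10 = 228.75 ms -> 228.75 ms (2 dp)

228.75


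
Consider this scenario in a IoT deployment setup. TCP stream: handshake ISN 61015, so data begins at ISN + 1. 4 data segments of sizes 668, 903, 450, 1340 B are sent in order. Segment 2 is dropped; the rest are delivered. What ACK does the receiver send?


SYN uses sequence number 61015; first data byte = ISN + 1 = 61016.
Segment 1: SEQ = 61016, len = 668 B, covers [61016, 61683]
Segment 2: SEQ = 61684, len = 903 B, covers [61684, 62586] [LOST]
Segment 3: SEQ = 62587, len = 450 B, covers [62587, 63036]
Segment 4: SEQ = 63037, len = 1340 B, covers [63037, 64376]
In-order data received: bytes [61016, 61683] (segments 1..1).
Segment 2 missing -> gap begins at byte 61684; later segments buffered out of order.
Cumulative ACK = next expected in-order byte = 61016 + 668 = 61684

61684


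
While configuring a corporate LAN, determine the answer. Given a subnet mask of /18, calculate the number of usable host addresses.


Given: subnet mask /18
Host bits = 32 - 18 = 14
Total addresses = 2^14 = 16384
Usable hosts = 16384 - 2 (network + broadcast) = 16382

16382


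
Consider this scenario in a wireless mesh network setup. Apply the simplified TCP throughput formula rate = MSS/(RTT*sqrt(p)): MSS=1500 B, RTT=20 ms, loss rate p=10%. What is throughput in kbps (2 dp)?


Given: MSS = 1500 bytes, RTT = 20 ms, loss = 10%
RTT in seconds = 20 / 1000 = 0.02
Loss rate = 10% = 0.1
sqrt(loss) = sqrt(0.1) = 0.316227766017
Throughput (bytes/s) = 1500 / (0.02 * 0.316227766017) = 237170.8245
Throughput (kbps) = 237170.8245 * 8 / 1000 = 1897.366596 -> 1897.37 kbps (2 dp)

1897.37


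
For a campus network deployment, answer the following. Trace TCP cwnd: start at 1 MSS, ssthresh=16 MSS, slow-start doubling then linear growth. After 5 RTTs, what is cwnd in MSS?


RTT 0: cwnd = 1 MSS (initial)
RTT 1: cwnd = 2 MSS (slow start, doubled)
RTT 2: cwnd = 4 MSS (slow start, doubled)
RTT 3: cwnd = 8 MSS (slow start, doubled)
RTT 4: cwnd = 16 MSS (slow start, doubled)
RTT 5: cwnd = 17 MSS (congestion avoidance, +1)

17


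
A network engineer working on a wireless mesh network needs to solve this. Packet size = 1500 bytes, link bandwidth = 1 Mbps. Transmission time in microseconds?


Given: packet = 1500 bytes, bandwidth = 1 Mbps
Packet in bits = 1500 * 8 = 12000 bits
Bandwidth = 1 * 10^6 = 1000000 bps
Time = 12000 / 1000000 seconds
Time in us = 12000 * 10^6 / 1000000 = 12000

12000


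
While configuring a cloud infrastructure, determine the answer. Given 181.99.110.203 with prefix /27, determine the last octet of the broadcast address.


Given: IP = 181.99.110.203, prefix = /27
Host bits = 32 - 27 = 5
Network last octet = 203 AND mask = 192
Host part size = 2^5 - 1 = 31
Broadcast last octet = 192 OR 31 = 223

223


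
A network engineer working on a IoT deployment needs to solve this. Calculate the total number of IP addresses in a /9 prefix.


Given: CIDR prefix /9
Host bits = 32 - 9 = 23
Total addresses = 2^23 = 8388608

8388608


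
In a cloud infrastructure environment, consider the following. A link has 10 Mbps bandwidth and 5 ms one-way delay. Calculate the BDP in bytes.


Given: bandwidth = 10 Mbps, delay = 5 ms
BDP in bits = 10 * 10^6 * 5 / 1000
BDP in bits = 50000
BDP in bytes = 50000 / 8 = 6250

6250


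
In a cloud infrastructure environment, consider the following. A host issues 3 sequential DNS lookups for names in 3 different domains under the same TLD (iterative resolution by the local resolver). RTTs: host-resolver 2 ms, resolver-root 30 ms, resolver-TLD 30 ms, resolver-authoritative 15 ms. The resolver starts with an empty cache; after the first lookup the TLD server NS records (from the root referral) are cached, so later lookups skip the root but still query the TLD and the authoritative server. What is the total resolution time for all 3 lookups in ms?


Lookup 1 (cold cache): local + root + TLD + auth = 2 + 30 + 30 + 15 = 77 ms
Lookups 2..3 (TLD NS cached -> skip root; new domain -> still ask TLD and auth): local + TLD + auth = 2 + 30 + 15 = 47 ms each
Remaining 2 lookups: 2 * 47 = 94 ms
Total = 77 + 94 = 171 ms

171


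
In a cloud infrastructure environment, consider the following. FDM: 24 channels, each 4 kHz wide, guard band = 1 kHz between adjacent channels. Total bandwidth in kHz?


Given: 24 channels, 4 kHz each, guard = 1 kHz
Channel bandwidth = 24 * 4 = 96 kHz
Guard bands = 23 gaps * 1 kHz = 23 kHz
Total = 96 + 23 = 119 kHz

119


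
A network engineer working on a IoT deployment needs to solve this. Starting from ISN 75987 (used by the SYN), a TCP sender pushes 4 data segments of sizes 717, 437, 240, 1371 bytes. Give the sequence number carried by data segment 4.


The SYN occupies sequence number ISN = 75987, so the first data byte is ISN + 1 = 75988.
SEQ of data segment i = (ISN + 1) + sum of payload sizes of segments 1..i-1.
Segment 1: SEQ = 75988, payload = 717 bytes
Segment 2: SEQ = 76705, payload = 437 bytes
Segment 3: SEQ = 77142, payload = 240 bytes
Segment 4: SEQ = 77382, payload = 1371 bytes
SEQ of segment 4 = 75988 + 717 + 437 + 240 = 77382

77382


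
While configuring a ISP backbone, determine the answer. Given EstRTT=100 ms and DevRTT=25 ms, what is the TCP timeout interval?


Given: EstRTT = 100 ms, DevRTT = 25 ms
Timeout = EstRTT + 4 * DevRTT
4 * DevRTT = 4 * 25 = 100
Timeout = 100 + 100 = 200 ms

200


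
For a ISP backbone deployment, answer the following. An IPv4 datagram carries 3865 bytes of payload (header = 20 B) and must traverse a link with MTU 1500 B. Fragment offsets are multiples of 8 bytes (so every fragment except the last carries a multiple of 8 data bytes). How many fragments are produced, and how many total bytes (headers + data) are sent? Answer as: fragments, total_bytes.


Max data per non-final fragment = floor((MTU - header)/8)*8 = floor((1500 - 20)/8)*8 = floor(1480/8)*8 = 1480 B
Final fragment needs no 8-byte alignment: it can carry up to MTU - header = 1480 B
Non-final fragments needed = ceil((payload - 1480) / 1480) = ceil(2385/1480) = ceil(1.6115) = 2
Number of fragments = 2 + 1 = 3
Fragment sizes (data): 2 * 1480 B + 905 B (last, 905 <= 1480 OK)
Total bytes sent = payload + n_frags * header = 3865 + 3*20 = 3865 + 60 = 3925 B

3, 3925


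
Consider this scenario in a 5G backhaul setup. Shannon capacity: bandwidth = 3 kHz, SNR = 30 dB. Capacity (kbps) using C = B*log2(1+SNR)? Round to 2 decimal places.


Given: B = 3 kHz, SNR = 30 dB
SNR linear = 10^(30/10) = 1000
1 + SNR = 1001
log2(1001) = 9.9672262588
C = 3 * 1000 * 9.9672262588 = 29901.6788 bps
C = 29.901679 kbps -> 29.90 kbps (2 dp)

29.90


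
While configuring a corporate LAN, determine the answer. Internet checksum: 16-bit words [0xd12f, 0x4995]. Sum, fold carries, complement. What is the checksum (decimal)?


Given words: [0xd12f, 0x4995]
Step 1: Sum all words
Raw sum = 53551 + 18837 = 72388
Step 2: Fold carry: (6852 + 1) = 6853
One's complement = ~6853 & 0xFFFF = 58682

58682


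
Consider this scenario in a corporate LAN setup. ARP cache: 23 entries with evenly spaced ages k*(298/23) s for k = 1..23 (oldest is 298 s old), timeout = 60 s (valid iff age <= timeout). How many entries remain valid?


Ages are k * 298/23 s for k = 1..23 (spacing = 12.9565 s).
Entry k is valid iff k * 298/23 <= 60 iff k <= 23 * 60 / 298 = 4.6309
n_valid = floor(4.6309) = 4
(n_stale = 23 - 4 = 19)

4


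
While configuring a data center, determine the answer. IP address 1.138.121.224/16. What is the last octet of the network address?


Given: IP = 1.138.121.224, prefix = /16
Subnet mask = 255.255.0.0
Last octet of IP: 224
Last octet of mask: 0
Network last octet = 224 AND 0 = 0

0


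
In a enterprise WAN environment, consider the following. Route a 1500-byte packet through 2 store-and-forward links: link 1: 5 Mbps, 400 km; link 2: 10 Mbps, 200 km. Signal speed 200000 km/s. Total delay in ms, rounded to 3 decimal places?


Packet = 1500 bytes = 12000 bits. Store-and-forward: sum (t_trans + t_prop) per link.
Link 1: t_trans = 12000/(5*10^6) s = 2.4000 ms; t_prop = 400/200000 s = 2.0000 ms; subtotal = 4.4000 ms
Link 2: t_trans = 12000/(10*10^6) s = 1.2000 ms; t_prop = 200/200000 s = 1.0000 ms; subtotal = 2.2000 ms
End-to-end = 4.4000 + 2.2000 = 6.6000 ms -> 6.600 ms (3 dp)

6.600


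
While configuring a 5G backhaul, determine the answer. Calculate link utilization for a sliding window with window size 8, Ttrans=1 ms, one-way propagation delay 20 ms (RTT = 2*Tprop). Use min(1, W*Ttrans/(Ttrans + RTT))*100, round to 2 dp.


Given: W = 8, Ttrans = 1 ms, RTT = 40 ms (= 2 * Tprop, Tprop = 20 ms)
Cycle time = Ttrans + RTT = 1 + 40 = 41 ms (first packet sent until its ACK returns)
W * Ttrans = 8 * 1 = 8 ms of sending per cycle
W * Ttrans / (Ttrans + RTT) = 8 / 41 = 0.195122
U = min(1, 0.195122) = 0.195122
U% = 19.51%

19.51


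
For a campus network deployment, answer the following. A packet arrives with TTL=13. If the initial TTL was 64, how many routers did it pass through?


Given: initial TTL = 64, received TTL = 13
Hops = initial TTL - received TTL
Hops = 64 - 13 = 51

51


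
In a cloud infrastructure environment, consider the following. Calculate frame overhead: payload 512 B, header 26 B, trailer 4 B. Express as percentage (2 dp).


Given: payload = 512 B, header = 26 B, trailer = 4 B
Overhead bytes = header + trailer = 26 + 4 = 30
Total frame = payload + overhead = 512 + 30 = 542
Overhead % = 30 / 542 * 100 = 5.5351% -> 5.54% (2 dp)

5.54


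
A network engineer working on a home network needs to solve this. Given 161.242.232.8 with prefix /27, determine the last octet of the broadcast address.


Given: IP = 161.242.232.8, prefix = /27
Host bits = 32 - 27 = 5
Network last octet = 8 AND mask = 0
Host part size = 2^5 - 1 = 31
Broadcast last octet = 0 OR 31 = 31

31


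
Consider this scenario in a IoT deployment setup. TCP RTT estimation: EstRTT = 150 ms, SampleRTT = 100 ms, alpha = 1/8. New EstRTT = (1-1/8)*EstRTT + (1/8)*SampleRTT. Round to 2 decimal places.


Given: EstRTT = 150 ms, SampleRTT = 100 ms, alpha = 1/8
New EstRTT = (1 - alpha) * EstRTT + alpha * SampleRTT
(7/8) * 150 = 131.25
(1/8) * 100 = 12.5
New EstRTT = 131.25 + 12.5 = 143.75 ms -> 143.75 ms (2 dp)

143.75


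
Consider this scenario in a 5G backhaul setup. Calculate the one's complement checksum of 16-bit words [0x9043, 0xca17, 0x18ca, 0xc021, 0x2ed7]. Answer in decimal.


Given words: [0x9043, 0xca17, 0x18ca, 0xc021, 0x2ed7]
Step 1: Sum all words
Raw sum = 36931 + 51735 + 6346 + 49185 + 11991 = 156188
Step 2: Fold carry: (25116 + 2) = 25118
One's complement = ~25118 & 0xFFFF = 40417

40417


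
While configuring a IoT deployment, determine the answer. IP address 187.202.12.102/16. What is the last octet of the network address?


Given: IP = 187.202.12.102, prefix = /16
Subnet mask = 255.255.0.0
Last octet of IP: 102
Last octet of mask: 0
Network last octet = 102 AND 0 = 0

0


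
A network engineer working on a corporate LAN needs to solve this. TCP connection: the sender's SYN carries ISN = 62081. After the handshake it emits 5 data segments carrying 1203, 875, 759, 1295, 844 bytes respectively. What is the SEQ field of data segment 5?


The SYN occupies sequence number ISN = 62081, so the first data byte is ISN + 1 = 62082.
SEQ of data segment i = (ISN + 1) + sum of payload sizes of segments 1..i-1.
Segment 1: SEQ = 62082, payload = 1203 bytes
Segment 2: SEQ = 63285, payload = 875 bytes
Segment 3: SEQ = 64160, payload = 759 bytes
Segment 4: SEQ = 64919, payload = 1295 bytes
Segment 5: SEQ = 66214, payload = 844 bytes
SEQ of segment 5 = 62082 + 1203 + 875 + 759 + 1295 = 66214

66214


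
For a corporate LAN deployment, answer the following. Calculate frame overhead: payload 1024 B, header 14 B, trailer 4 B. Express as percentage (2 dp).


Given: payload = 1024 B, header = 14 B, trailer = 4 B
Overhead bytes = header + trailer = 14 + 4 = 18
Total frame = payload + overhead = 1024 + 18 = 1042
Overhead % = 18 / 1042 * 100 = 1.7274% -> 1.73% (2 dp)

1.73


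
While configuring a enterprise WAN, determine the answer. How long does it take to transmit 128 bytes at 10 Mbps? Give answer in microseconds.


Given: packet = 128 bytes, bandwidth = 10 Mbps
Packet in bits = 128 * 8 = 1024 bits
Bandwidth = 10 * 10^6 = 10000000 bps
Time = 1024 / 10000000 seconds
Time in us = 1024 * 10^6 / 10000000 = 102.4

102.4


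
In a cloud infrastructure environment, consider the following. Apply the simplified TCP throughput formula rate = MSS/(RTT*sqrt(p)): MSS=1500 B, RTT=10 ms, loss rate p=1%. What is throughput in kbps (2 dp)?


Given: MSS = 1500 bytes, RTT = 10 ms, loss = 1%
RTT in seconds = 10 / 1000 = 0.01
Loss rate = 1% = 0.01
sqrt(loss) = sqrt(0.01) = 0.1
Throughput (bytes/s) = 1500 / (0.01 * 0.1) = 1500000.0000
Throughput (kbps) = 1500000.0000 * 8 / 1000 = 12000.000000 -> 12000.00 kbps (2 dp)

12000.00


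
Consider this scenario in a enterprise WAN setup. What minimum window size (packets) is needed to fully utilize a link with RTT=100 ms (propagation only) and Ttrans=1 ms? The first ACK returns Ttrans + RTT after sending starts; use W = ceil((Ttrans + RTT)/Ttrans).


Given: Ttrans = 1 ms, RTT = 100 ms (= 2 * Tprop, Tprop = 50 ms)
Time until first ACK returns = Ttrans + RTT = 1 + 100 = 101 ms
Need W * Ttrans >= Ttrans + RTT  ->  W >= (Ttrans + RTT) / Ttrans
(Ttrans + RTT) / Ttrans = 101 / 1 = 101
W_min = ceil(101) = 101

101


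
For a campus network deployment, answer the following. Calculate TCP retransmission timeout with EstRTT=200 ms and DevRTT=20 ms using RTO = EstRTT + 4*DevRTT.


Given: EstRTT = 200 ms, DevRTT = 20 ms
Timeout = EstRTT + 4 * DevRTT
4 * DevRTT = 4 * 20 = 80
Timeout = 200 + 80 = 280 ms

280


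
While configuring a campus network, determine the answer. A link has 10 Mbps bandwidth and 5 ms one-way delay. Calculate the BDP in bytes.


Given: bandwidth = 10 Mbps, delay = 5 ms
BDP in bits = 10 * 10^6 * 5 / 1000
BDP in bits = 50000
BDP in bytes = 50000 / 8 = 6250

6250


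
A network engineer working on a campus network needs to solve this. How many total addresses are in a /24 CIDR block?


Given: CIDR prefix /24
Host bits = 32 - 24 = 8
Total addresses = 2^8 = 256

256


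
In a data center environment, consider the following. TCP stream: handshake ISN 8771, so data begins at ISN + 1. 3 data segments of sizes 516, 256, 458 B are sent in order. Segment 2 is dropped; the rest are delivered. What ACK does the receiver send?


SYN uses sequence number 8771; first data byte = ISN + 1 = 8772.
Segment 1: SEQ = 8772, len = 516 B, covers [8772, 9287]
Segment 2: SEQ = 9288, len = 256 B, covers [9288, 9543] [LOST]
Segment 3: SEQ = 9544, len = 458 B, covers [9544, 10001]
In-order data received: bytes [8772, 9287] (segments 1..1).
Segment 2 missing -> gap begins at byte 9288; later segments buffered out of order.
Cumulative ACK = next expected in-order byte = 8772 + 516 = 9288

9288


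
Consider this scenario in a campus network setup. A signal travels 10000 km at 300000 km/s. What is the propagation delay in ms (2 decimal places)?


Given: distance = 10000 km, speed = 300000 km/s
Delay = distance / speed = 10000 / 300000 seconds
Delay in ms = 10000 * 1000 / 300000
Delay = 33.3333 ms
Rounded to 2 dp = 33.33 ms

33.33


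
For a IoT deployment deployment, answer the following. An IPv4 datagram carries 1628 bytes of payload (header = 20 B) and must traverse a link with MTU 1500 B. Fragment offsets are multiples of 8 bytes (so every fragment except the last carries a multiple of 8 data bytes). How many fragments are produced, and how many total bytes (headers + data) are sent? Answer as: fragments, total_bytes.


Max data per non-final fragment = floor((MTU - header)/8)*8 = floor((1500 - 20)/8)*8 = floor(1480/8)*8 = 1480 B
Final fragment needs no 8-byte alignment: it can carry up to MTU - header = 1480 B
Non-final fragments needed = ceil((payload - 1480) / 1480) = ceil(148/1480) = ceil(0.1000) = 1
Number of fragments = 1 + 1 = 2
Fragment sizes (data): 1 * 1480 B + 148 B (last, 148 <= 1480 OK)
Total bytes sent = payload + n_frags * header = 1628 + 2*20 = 1628 + 40 = 1668 B

2, 1668


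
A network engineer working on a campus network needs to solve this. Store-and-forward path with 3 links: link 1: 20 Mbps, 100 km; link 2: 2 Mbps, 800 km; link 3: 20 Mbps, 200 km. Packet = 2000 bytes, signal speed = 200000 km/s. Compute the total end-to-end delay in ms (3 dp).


Packet = 2000 bytes = 16000 bits. Store-and-forward: sum (t_trans + t_prop) per link.
Link 1: t_trans = 16000/(20*10^6) s = 0.8000 ms; t_prop = 100/200000 s = 0.5000 ms; subtotal = 1.3000 ms
Link 2: t_trans = 16000/(2*10^6) s = 8.0000 ms; t_prop = 800/200000 s = 4.0000 ms; subtotal = 12.0000 ms
Link 3: t_trans = 16000/(20*10^6) s = 0.8000 ms; t_prop = 200/200000 s = 1.0000 ms; subtotal = 1.8000 ms
End-to-end = 1.3000 + 12.0000 + 1.8000 = 15.1000 ms -> 15.100 ms (3 dp)

15.100


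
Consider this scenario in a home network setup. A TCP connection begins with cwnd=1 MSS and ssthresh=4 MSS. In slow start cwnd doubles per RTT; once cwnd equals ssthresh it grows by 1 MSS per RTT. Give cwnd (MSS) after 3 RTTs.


RTT 0: cwnd = 1 MSS (initial)
RTT 1: cwnd = 2 MSS (slow start, doubled)
RTT 2: cwnd = 4 MSS (slow start, doubled)
RTT 3: cwnd = 5 MSS (congestion avoidance, +1)

5


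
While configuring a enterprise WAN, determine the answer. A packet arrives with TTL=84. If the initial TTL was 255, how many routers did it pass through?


Given: initial TTL = 255, received TTL = 84
Hops = initial TTL - received TTL
Hops = 255 - 84 = 171

171


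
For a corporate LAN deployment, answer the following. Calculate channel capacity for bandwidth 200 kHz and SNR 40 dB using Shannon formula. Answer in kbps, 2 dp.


Given: B = 200 kHz, SNR = 40 dB
SNR linear = 10^(40/10) = 10000
1 + SNR = 10001
log2(10001) = 13.2878566418
C = 200 * 1000 * 13.2878566418 = 2657571.3284 bps
C = 2657.571328 kbps -> 2657.57 kbps (2 dp)

2657.57


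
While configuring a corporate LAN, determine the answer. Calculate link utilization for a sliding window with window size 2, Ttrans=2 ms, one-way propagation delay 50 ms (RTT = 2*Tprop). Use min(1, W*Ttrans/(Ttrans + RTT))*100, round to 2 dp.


Given: W = 2, Ttrans = 2 ms, RTT = 100 ms (= 2 * Tprop, Tprop = 50 ms)
Cycle time = Ttrans + RTT = 2 + 100 = 102 ms (first packet sent until its ACK returns)
W * Ttrans = 2 * 2 = 4 ms of sending per cycle
W * Ttrans / (Ttrans + RTT) = 4 / 102 = 0.039216
U = min(1, 0.039216) = 0.039216
U% = 3.92%

3.92


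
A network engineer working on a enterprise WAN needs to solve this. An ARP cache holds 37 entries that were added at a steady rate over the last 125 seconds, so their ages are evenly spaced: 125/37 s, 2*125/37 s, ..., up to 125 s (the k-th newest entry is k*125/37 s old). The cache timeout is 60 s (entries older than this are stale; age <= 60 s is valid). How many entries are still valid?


Ages are k * 125/37 s for k = 1..37 (spacing = 3.3784 s).
Entry k is valid iff k * 125/37 <= 60 iff k <= 37 * 60 / 125 = 17.7600
n_valid = floor(17.7600) = 17
(n_stale = 37 - 17 = 20)

17


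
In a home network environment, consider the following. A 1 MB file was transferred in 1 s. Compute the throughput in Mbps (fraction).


Given: file = 1 MB, time = 1 s
File in Mb = 1 * 8 = 8 Mb
Throughput = 8 / 1 Mbps
Throughput = 8 Mbps

8


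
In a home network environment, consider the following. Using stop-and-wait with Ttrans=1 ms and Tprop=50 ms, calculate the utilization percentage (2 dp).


Given: Ttrans = 1 ms, Tprop = 50 ms
RTT = 2 * Tprop = 2 * 50 = 100 ms
U = Ttrans / (Ttrans + RTT)
U = 1 / (1 + 100)
U = 1 / 101 = 0.009901
U% = 0.99%

0.99


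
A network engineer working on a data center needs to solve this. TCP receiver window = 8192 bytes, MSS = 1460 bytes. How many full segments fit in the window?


Given: RWND = 8192 bytes, MSS = 1460 bytes
Full segments = floor(RWND / MSS)
Full segments = floor(8192 / 1460)
Full segments = floor(5.611) = 5

5


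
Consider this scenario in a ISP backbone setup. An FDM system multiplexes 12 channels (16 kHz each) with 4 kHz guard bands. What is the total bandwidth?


Given: 12 channels, 16 kHz each, guard = 4 kHz
Channel bandwidth = 12 * 16 = 192 kHz
Guard bands = 11 gaps * 4 kHz = 44 kHz
Total = 192 + 44 = 236 kHz

236


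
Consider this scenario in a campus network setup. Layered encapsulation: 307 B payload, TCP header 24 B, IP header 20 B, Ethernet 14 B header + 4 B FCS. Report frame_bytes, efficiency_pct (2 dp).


TCP segment = 307 + 24 = 331 B
IP packet = 331 + 20 = 351 B
Ethernet frame = 351 + 14 + 4 = 369 B
Efficiency = app / frame = 307 / 369 = 0.831978 = 83.1978% -> 83.20% (2 dp)

369, 83.20


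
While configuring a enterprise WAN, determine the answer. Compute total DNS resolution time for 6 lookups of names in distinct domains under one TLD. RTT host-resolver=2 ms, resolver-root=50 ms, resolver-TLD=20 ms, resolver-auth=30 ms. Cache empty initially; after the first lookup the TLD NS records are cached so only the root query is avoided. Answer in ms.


Lookup 1 (cold cache): local + root + TLD + auth = 2 + 50 + 20 + 30 = 102 ms
Lookups 2..6 (TLD NS cached -> skip root; new domain -> still ask TLD and auth): local + TLD + auth = 2 + 20 + 30 = 52 ms each
Remaining 5 lookups: 5 * 52 = 260 ms
Total = 102 + 260 = 362 ms

362


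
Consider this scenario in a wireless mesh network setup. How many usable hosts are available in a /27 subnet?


Given: subnet mask /27
Host bits = 32 - 27 = 5
Total addresses = 2^5 = 32
Usable hosts = 32 - 2 (network + broadcast) = 30

30


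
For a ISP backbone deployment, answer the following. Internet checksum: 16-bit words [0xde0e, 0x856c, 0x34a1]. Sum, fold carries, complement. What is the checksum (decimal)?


Given words: [0xde0e, 0x856c, 0x34a1]
Step 1: Sum all words
Raw sum = 56846 + 34156 + 13473 = 104475
Step 2: Fold carry: (38939 + 1) = 38940
One's complement = ~38940 & 0xFFFF = 26595

26595


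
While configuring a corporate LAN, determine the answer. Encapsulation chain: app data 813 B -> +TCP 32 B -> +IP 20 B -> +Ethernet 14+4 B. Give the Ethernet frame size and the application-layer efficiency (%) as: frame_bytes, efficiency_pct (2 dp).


TCP segment = 813 + 32 = 845 B
IP packet = 845 + 20 = 865 B
Ethernet frame = 865 + 14 + 4 = 883 B
Efficiency = app / frame = 813 / 883 = 0.920725 = 92.0725% -> 92.07% (2 dp)

883, 92.07


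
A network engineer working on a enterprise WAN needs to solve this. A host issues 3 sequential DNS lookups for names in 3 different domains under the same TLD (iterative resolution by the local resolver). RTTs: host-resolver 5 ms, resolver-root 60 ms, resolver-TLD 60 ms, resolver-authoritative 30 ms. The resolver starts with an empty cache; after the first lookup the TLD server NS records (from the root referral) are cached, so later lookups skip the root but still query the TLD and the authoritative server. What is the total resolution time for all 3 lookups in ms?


Lookup 1 (cold cache): local + root + TLD + auth = 5 + 60 + 60 + 30 = 155 ms
Lookups 2..3 (TLD NS cached -> skip root; new domain -> still ask TLD and auth): local + TLD + auth = 5 + 60 + 30 = 95 ms each
Remaining 2 lookups: 2 * 95 = 190 ms
Total = 155 + 190 = 345 ms

345


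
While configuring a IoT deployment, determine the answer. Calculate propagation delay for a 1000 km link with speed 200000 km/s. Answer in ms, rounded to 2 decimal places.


Given: distance = 1000 km, speed = 200000 km/s
Delay = distance / speed = 1000 / 200000 seconds
Delay in ms = 1000 * 1000 / 200000
Delay = 5.0000 ms
Rounded to 2 dp = 5.00 ms

5.00


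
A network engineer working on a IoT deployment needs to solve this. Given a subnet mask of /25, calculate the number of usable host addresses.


Given: subnet mask /25
Host bits = 32 - 25 = 7
Total addresses = 2^7 = 128
Usable hosts = 128 - 2 (network + broadcast) = 126

126


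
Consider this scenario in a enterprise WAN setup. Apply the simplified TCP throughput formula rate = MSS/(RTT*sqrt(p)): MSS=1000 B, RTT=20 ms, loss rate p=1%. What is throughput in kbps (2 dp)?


Given: MSS = 1000 bytes, RTT = 20 ms, loss = 1%
RTT in seconds = 20 / 1000 = 0.02
Loss rate = 1% = 0.01
sqrt(loss) = sqrt(0.01) = 0.1
Throughput (bytes/s) = 1000 / (0.02 * 0.1) = 500000.0000
Throughput (kbps) = 500000.0000 * 8 / 1000 = 4000.000000 -> 4000.00 kbps (2 dp)

4000.00


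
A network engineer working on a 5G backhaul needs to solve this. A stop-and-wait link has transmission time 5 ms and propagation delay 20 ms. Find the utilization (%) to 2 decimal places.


Given: Ttrans = 5 ms, Tprop = 20 ms
RTT = 2 * Tprop = 2 * 20 = 40 ms
U = Ttrans / (Ttrans + RTT)
U = 5 / (5 + 40)
U = 5 / 45 = 0.111111
U% = 11.11%

11.11


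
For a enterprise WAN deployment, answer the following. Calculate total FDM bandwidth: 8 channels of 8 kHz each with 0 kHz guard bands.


Given: 8 channels, 8 kHz each, guard = 0 kHz
Channel bandwidth = 8 * 8 = 64 kHz
Guard bands = 7 gaps * 0 kHz = 0 kHz
Total = 64 + 0 = 64 kHz

64


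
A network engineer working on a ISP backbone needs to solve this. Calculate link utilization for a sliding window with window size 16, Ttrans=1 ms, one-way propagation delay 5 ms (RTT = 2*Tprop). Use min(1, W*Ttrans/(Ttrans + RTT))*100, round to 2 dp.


Given: W = 16, Ttrans = 1 ms, RTT = 10 ms (= 2 * Tprop, Tprop = 5 ms)
Cycle time = Ttrans + RTT = 1 + 10 = 11 ms (first packet sent until its ACK returns)
W * Ttrans = 16 * 1 = 16 ms of sending per cycle
W * Ttrans / (Ttrans + RTT) = 16 / 11 = 1.454545
U = min(1, 1.454545) = 1.000000
U% = 100.00%

100.00


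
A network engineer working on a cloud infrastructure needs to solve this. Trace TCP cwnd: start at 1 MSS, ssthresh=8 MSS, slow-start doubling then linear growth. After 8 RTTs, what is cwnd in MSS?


RTT 0: cwnd = 1 MSS (initial)
RTT 1: cwnd = 2 MSS (slow start, doubled)
RTT 2: cwnd = 4 MSS (slow start, doubled)
RTT 3: cwnd = 8 MSS (slow start, doubled)
RTT 4: cwnd = 9 MSS (congestion avoidance, +1)
RTT 5: cwnd = 10 MSS (congestion avoidance, +1)
RTT 6: cwnd = 11 MSS (congestion avoidance, +1)
RTT 7: cwnd = 12 MSS (congestion avoidance, +1)
RTT 8: cwnd = 13 MSS (congestion avoidance, +1)

13


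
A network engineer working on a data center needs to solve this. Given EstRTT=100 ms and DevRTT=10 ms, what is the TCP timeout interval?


Given: EstRTT = 100 ms, DevRTT = 10 ms
Timeout = EstRTT + 4 * DevRTT
4 * DevRTT = 4 * 10 = 40
Timeout = 100 + 40 = 140 ms

140


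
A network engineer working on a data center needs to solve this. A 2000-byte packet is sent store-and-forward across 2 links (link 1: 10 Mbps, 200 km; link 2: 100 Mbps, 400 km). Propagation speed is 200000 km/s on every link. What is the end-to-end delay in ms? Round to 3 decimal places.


Packet = 2000 bytes = 16000 bits. Store-and-forward: sum (t_trans + t_prop) per link.
Link 1: t_trans = 16000/(10*10^6) s = 1.6000 ms; t_prop = 200/200000 s = 1.0000 ms; subtotal = 2.6000 ms
Link 2: t_trans = 16000/(100*10^6) s = 0.1600 ms; t_prop = 400/200000 s = 2.0000 ms; subtotal = 2.1600 ms
End-to-end = 2.6000 + 2.1600 = 4.7600 ms -> 4.760 ms (3 dp)

4.760


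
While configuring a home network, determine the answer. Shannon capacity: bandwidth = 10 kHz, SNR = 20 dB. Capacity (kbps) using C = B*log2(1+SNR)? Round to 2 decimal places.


Given: B = 10 kHz, SNR = 20 dB
SNR linear = 10^(20/10) = 100
1 + SNR = 101
log2(101) = 6.6582114828
C = 10 * 1000 * 6.6582114828 = 66582.1148 bps
C = 66.582115 kbps -> 66.58 kbps (2 dp)

66.58


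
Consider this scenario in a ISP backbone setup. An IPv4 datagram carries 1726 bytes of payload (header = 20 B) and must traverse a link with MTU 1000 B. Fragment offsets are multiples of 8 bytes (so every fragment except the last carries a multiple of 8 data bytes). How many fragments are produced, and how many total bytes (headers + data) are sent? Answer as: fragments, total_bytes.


Max data per non-final fragment = floor((MTU - header)/8)*8 = floor((1000 - 20)/8)*8 = floor(980/8)*8 = 976 B
Final fragment needs no 8-byte alignment: it can carry up to MTU - header = 980 B
Non-final fragments needed = ceil((payload - 980) / 976) = ceil(746/976) = ceil(0.7643) = 1
Number of fragments = 1 + 1 = 2
Fragment sizes (data): 1 * 976 B + 750 B (last, 750 <= 980 OK)
Total bytes sent = payload + n_frags * header = 1726 + 2*20 = 1726 + 40 = 1766 B

2, 1766


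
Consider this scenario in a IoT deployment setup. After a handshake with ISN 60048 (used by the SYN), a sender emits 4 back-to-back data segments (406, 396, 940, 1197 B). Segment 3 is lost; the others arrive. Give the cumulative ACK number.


SYN uses sequence number 60048; first data byte = ISN + 1 = 60049.
Segment 1: SEQ = 60049, len = 406 B, covers [60049, 60454]
Segment 2: SEQ = 60455, len = 396 B, covers [60455, 60850]
Segment 3: SEQ = 60851, len = 940 B, covers [60851, 61790] [LOST]
Segment 4: SEQ = 61791, len = 1197 B, covers [61791, 62987]
In-order data received: bytes [60049, 60850] (segments 1..2).
Segment 3 missing -> gap begins at byte 60851; later segments buffered out of order.
Cumulative ACK = next expected in-order byte = 60049 + 406 + 396 = 60851

60851


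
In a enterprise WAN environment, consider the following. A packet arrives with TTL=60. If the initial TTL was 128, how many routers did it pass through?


Given: initial TTL = 128, received TTL = 60
Hops = initial TTL - received TTL
Hops = 128 - 60 = 68

68


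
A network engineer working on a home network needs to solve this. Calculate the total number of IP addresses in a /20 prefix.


Given: CIDR prefix /20
Host bits = 32 - 20 = 12
Total addresses = 2^12 = 4096

4096


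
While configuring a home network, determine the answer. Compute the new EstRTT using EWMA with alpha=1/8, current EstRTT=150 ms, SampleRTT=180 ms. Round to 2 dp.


Given: EstRTT = 150 ms, SampleRTT = 180 ms, alpha = 1/8
New EstRTT = (1 - alpha) * EstRTT + alpha * SampleRTT
(7/8) * 150 = 131.25
(1/8) * 180 = 22.5
New EstRTT = 131.25 + 22.5 = 153.75 ms -> 153.75 ms (2 dp)

153.75


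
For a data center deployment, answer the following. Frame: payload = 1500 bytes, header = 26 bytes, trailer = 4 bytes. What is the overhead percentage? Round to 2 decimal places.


Given: payload = 1500 B, header = 26 B, trailer = 4 B
Overhead bytes = header + trailer = 26 + 4 = 30
Total frame = payload + overhead = 1500 + 30 = 1530
Overhead % = 30 / 1530 * 100 = 1.9608% -> 1.96% (2 dp)

1.96


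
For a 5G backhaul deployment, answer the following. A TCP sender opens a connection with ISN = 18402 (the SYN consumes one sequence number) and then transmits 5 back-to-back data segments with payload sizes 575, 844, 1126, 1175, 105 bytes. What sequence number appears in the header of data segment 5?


The SYN occupies sequence number ISN = 18402, so the first data byte is ISN + 1 = 18403.
SEQ of data segment i = (ISN + 1) + sum of payload sizes of segments 1..i-1.
Segment 1: SEQ = 18403, payload = 575 bytes
Segment 2: SEQ = 18978, payload = 844 bytes
Segment 3: SEQ = 19822, payload = 1126 bytes
Segment 4: SEQ = 20948, payload = 1175 bytes
Segment 5: SEQ = 22123, payload = 105 bytes
SEQ of segment 5 = 18403 + 575 + 844 + 1126 + 1175 = 22123

22123


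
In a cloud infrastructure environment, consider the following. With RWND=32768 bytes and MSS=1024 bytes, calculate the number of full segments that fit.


Given: RWND = 32768 bytes, MSS = 1024 bytes
Full segments = floor(RWND / MSS)
Full segments = floor(32768 / 1024)
Full segments = floor(32.0) = 32

32


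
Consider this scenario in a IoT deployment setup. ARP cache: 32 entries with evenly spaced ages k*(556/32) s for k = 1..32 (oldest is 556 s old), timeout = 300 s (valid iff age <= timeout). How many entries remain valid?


Ages are k * 556/32 s for k = 1..32 (spacing = 17.3750 s).
Entry k is valid iff k * 556/32 <= 300 iff k <= 32 * 300 / 556 = 17.2662
n_valid = floor(17.2662) = 17
(n_stale = 32 - 17 = 15)

17


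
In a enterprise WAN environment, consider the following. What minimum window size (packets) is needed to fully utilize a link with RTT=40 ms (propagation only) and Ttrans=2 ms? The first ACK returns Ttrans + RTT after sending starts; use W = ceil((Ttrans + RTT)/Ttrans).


Given: Ttrans = 2 ms, RTT = 40 ms (= 2 * Tprop, Tprop = 20 ms)
Time until first ACK returns = Ttrans + RTT = 2 + 40 = 42 ms
Need W * Ttrans >= Ttrans + RTT  ->  W >= (Ttrans + RTT) / Ttrans
(Ttrans + RTT) / Ttrans = 42 / 2 = 21
W_min = ceil(21) = 21

21


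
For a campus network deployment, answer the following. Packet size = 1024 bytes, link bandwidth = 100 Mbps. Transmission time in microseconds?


Given: packet = 1024 bytes, bandwidth = 100 Mbps
Packet in bits = 1024 * 8 = 8192 bits
Bandwidth = 100 * 10^6 = 100000000 bps
Time = 8192 / 100000000 seconds
Time in us = 8192 * 10^6 / 100000000 = 81.92

81.92


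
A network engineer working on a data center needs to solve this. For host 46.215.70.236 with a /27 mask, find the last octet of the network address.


Given: IP = 46.215.70.236, prefix = /27
Subnet mask = 255.255.255.224
Last octet of IP: 236
Last octet of mask: 224
Network last octet = 236 AND 224 = 224

224


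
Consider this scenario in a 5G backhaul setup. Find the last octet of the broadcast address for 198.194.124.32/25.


Given: IP = 198.194.124.32, prefix = /25
Host bits = 32 - 25 = 7
Network last octet = 32 AND mask = 0
Host part size = 2^7 - 1 = 127
Broadcast last octet = 0 OR 127 = 127

127


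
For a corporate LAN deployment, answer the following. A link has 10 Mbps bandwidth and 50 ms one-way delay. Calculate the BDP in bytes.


Given: bandwidth = 10 Mbps, delay = 50 ms
BDP in bits = 10 * 10^6 * 50 / 1000
BDP in bits = 500000
BDP in bytes = 500000 / 8 = 62500

62500


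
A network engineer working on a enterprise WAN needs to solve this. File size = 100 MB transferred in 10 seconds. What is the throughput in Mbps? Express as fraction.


Given: file = 100 MB, time = 10 s
File in Mb = 100 * 8 = 800 Mb
Throughput = 800 / 10 Mbps
Throughput = 80 Mbps

80


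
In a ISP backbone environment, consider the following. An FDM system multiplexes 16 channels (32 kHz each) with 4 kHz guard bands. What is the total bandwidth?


Given: 16 channels, 32 kHz each, guard = 4 kHz
Channel bandwidth = 16 * 32 = 512 kHz
Guard bands = 15 gaps * 4 kHz = 60 kHz
Total = 512 + 60 = 572 kHz

572


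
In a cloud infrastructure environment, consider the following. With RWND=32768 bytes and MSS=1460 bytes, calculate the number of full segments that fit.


Given: RWND = 32768 bytes, MSS = 1460 bytes
Full segments = floor(RWND / MSS)
Full segments = floor(32768 / 1460)
Full segments = floor(22.4438) = 22

22


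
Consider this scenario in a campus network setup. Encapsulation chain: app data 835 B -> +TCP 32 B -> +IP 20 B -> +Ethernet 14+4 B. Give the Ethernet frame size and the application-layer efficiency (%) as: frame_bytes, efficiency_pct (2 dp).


TCP segment = 835 + 32 = 867 B
IP packet = 867 + 20 = 887 B
Ethernet frame = 887 + 14 + 4 = 905 B
Efficiency = app / frame = 835 / 905 = 0.922652 = 92.2652% -> 92.27% (2 dp)

905, 92.27


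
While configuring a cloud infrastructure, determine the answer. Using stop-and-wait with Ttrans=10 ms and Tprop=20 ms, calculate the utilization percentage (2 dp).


Given: Ttrans = 10 ms, Tprop = 20 ms
RTT = 2 * Tprop = 2 * 20 = 40 ms
U = Ttrans / (Ttrans + RTT)
U = 10 / (10 + 40)
U = 10 / 50 = 0.2
U% = 20.00%

20.00


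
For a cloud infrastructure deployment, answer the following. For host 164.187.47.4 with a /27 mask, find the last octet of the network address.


Given: IP = 164.187.47.4, prefix = /27
Subnet mask = 255.255.255.224
Last octet of IP: 4
Last octet of mask: 224
Network last octet = 4 AND 224 = 0

0


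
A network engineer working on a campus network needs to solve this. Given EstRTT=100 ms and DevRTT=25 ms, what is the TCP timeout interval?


Given: EstRTT = 100 ms, DevRTT = 25 ms
Timeout = EstRTT + 4 * DevRTT
4 * DevRTT = 4 * 25 = 100
Timeout = 100 + 100 = 200 ms

200


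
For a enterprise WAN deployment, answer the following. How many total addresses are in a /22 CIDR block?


Given: CIDR prefix /22
Host bits = 32 - 22 = 10
Total addresses = 2^10 = 1024

1024


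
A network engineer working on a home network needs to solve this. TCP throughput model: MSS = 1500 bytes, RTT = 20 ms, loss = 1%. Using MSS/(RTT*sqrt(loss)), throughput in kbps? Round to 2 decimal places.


Given: MSS = 1500 bytes, RTT = 20 ms, loss = 1%
RTT in seconds = 20 / 1000 = 0.02
Loss rate = 1% = 0.01
sqrt(loss) = sqrt(0.01) = 0.1
Throughput (bytes/s) = 1500 / (0.02 * 0.1) = 750000.0000
Throughput (kbps) = 750000.0000 * 8 / 1000 = 6000.000000 -> 6000.00 kbps (2 dp)

6000.00


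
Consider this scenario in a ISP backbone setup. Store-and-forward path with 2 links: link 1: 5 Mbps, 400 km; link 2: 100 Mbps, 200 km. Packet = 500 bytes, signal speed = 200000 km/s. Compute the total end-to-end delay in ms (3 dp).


Packet = 500 bytes = 4000 bits. Store-and-forward: sum (t_trans + t_prop) per link.
Link 1: t_trans = 4000/(5*10^6) s = 0.8000 ms; t_prop = 400/200000 s = 2.0000 ms; subtotal = 2.8000 ms
Link 2: t_trans = 4000/(100*10^6) s = 0.0400 ms; t_prop = 200/200000 s = 1.0000 ms; subtotal = 1.0400 ms
End-to-end = 2.8000 + 1.0400 = 3.8400 ms -> 3.840 ms (3 dp)

3.840


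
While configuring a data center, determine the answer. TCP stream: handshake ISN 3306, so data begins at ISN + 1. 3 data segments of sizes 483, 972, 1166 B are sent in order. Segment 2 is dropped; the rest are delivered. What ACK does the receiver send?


SYN uses sequence number 3306; first data byte = ISN + 1 = 3307.
Segment 1: SEQ = 3307, len = 483 B, covers [3307, 3789]
Segment 2: SEQ = 3790, len = 972 B, covers [3790, 4761] [LOST]
Segment 3: SEQ = 4762, len = 1166 B, covers [4762, 5927]
In-order data received: bytes [3307, 3789] (segments 1..1).
Segment 2 missing -> gap begins at byte 3790; later segments buffered out of order.
Cumulative ACK = next expected in-order byte = 3307 + 483 = 3790

3790


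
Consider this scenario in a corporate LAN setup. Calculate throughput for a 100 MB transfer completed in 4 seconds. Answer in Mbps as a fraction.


Given: file = 100 MB, time = 4 s
File in Mb = 100 * 8 = 800 Mb
Throughput = 800 / 4 Mbps
Throughput = 200 Mbps

200


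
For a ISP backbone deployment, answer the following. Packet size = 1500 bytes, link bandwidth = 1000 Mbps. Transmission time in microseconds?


Given: packet = 1500 bytes, bandwidth = 1000 Mbps
Packet in bits = 1500 * 8 = 12000 bits
Bandwidth = 1000 * 10^6 = 1000000000 bps
Time = 12000 / 1000000000 seconds
Time in us = 12000 * 10^6 / 1000000000 = 12

12
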